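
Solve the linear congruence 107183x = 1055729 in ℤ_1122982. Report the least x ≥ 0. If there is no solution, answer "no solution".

191209

First find gcd(107183, 1122982):
1122982 = 10×107183 + 51152
107183 = 2×51152 + 4879
51152 = 10×4879 + 2362
4879 = 2×2362 + 155
2362 = 15×155 + 37
155 = 4×37 + 7
37 = 5×7 + 2
7 = 3×2 + 1
2 = 2×1 + 0
gcd = 1, so a unique solution mod 1122982 exists.
Back-substitute for the Bézout coefficients:
1 = 7 − 3·2
1 = −3·37 + 16·7
1 = 16·155 − 67·37
1 = −67·2362 + 1021·155
1 = 1021·4879 − 2109·2362
1 = −2109·51152 + 22111·4879
1 = 22111·107183 − 46331·51152
1 = −46331·1122982 + 485421·107183
So 107183·(485421) ≡ 1 (mod 1122982), giving 107183⁻¹ ≡ 485421.
x ≡ 107183⁻¹·1055729 ≡ 485421·1055729 ≡ 191209 (mod 1122982).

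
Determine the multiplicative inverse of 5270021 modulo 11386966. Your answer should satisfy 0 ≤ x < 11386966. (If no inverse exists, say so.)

9775559

gcd(11386966, 5270021) by repeated division:
11386966 = 2*5270021 + 846924
5270021 = 6*846924 + 188477
846924 = 4*188477 + 93016
188477 = 2*93016 + 2445
93016 = 38*2445 + 106
2445 = 23*106 + 7
106 = 15*7 + 1
7 = 7*1 + 0
Since gcd(5270021, 11386966) = 1, back-substitute to write 1 as a combination:
1 = 106 − 15·7
1 = −15·2445 + 346·106
1 = 346·93016 − 13163·2445
1 = −13163·188477 + 26672·93016
1 = 26672·846924 − 119851·188477
1 = −119851·5270021 + 745778·846924
1 = 745778·11386966 − 1611407·5270021
Thus 5270021·(-1611407) ≡ 1 (mod 11386966); reducing, -1611407 mod 11386966 = 9775559.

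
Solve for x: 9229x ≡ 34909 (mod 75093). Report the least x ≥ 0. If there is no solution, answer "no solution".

First find gcd(9229, 75093):
75093 = 8*9229 + 1261
9229 = 7*1261 + 402
1261 = 3*402 + 55
402 = 7*55 + 17
55 = 3*17 + 4
17 = 4*4 + 1
4 = 4*1 + 0
gcd = 1, so a unique solution mod 75093 exists.
Back-substitute for the Bézout coefficients:
1 = 17 − 4·4
1 = −4·55 + 13·17
1 = 13·402 − 95·55
1 = −95·1261 + 298·402
1 = 298·9229 − 2181·1261
1 = −2181·75093 + 17746·9229
So 9229·(17746) ≡ 1 (mod 75093), giving 9229⁻¹ ≡ 17746.
x ≡ 9229⁻¹·34909 ≡ 17746·34909 ≡ 52957 (mod 75093).

52957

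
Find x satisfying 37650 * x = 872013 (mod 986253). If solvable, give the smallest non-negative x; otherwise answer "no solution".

First find gcd(37650, 986253):
986253 = 26×37650 + 7353
37650 = 5×7353 + 885
7353 = 8×885 + 273
885 = 3×273 + 66
273 = 4×66 + 9
66 = 7×9 + 3
9 = 3×3 + 0
gcd = 3 and 3 | 872013, so solutions exist. Divide through by 3: 12550x ≡ 290671 (mod 328751).
Now find 12550⁻¹ mod 328751:
328751 = 26*12550 + 2451
12550 = 5*2451 + 295
2451 = 8*295 + 91
295 = 3*91 + 22
91 = 4*22 + 3
22 = 7*3 + 1
3 = 3*1 + 0
Back-substitute:
1 = 22 − 7·3
1 = −7·91 + 29·22
1 = 29·295 − 94·91
1 = −94·2451 + 781·295
1 = 781·12550 − 3999·2451
1 = −3999·328751 + 104755·12550
So 12550⁻¹ ≡ 104755 (mod 328751).
Then x ≡ 104755·290671 ≡ 322985 (mod 328751); the smallest non-negative solution is x = 322985.

322985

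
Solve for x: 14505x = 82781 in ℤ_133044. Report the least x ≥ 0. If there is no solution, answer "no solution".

gcd(14505, 133044):
133044 = 9·14505 + 2499
14505 = 5·2499 + 2010
2499 = 1·2010 + 489
2010 = 4·489 + 54
489 = 9·54 + 3
54 = 18·3 + 0
gcd = 3, but 3 ∤ 82781, so the congruence has no solution.

no solution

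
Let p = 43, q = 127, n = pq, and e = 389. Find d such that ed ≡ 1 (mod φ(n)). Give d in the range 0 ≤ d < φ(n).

653

φ(n) = (p−1)(q−1) = 42·126 = 5292.
Need d with 389·d ≡ 1 (mod 5292). Apply the extended Euclidean algorithm:
5292 = 13×389 + 235
389 = 1×235 + 154
235 = 1×154 + 81
154 = 1×81 + 73
81 = 1×73 + 8
73 = 9×8 + 1
8 = 8×1 + 0
Back-substitute:
1 = 73 − 9·8
1 = −9·81 + 10·73
1 = 10·154 − 19·81
1 = −19·235 + 29·154
1 = 29·389 − 48·235
1 = −48·5292 + 653·389
So 389·653 ≡ 1 (mod 5292), hence d = 653.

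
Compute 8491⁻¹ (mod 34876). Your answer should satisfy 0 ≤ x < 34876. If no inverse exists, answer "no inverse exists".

33767

Run Euclid on (34876, 8491):
34876 = 4*8491 + 912
8491 = 9*912 + 283
912 = 3*283 + 63
283 = 4*63 + 31
63 = 2*31 + 1
31 = 31*1 + 0
Since gcd(8491, 34876) = 1, back-substitute to write 1 as a combination:
1 = 63 − 2·31
1 = −2·283 + 9·63
1 = 9·912 − 29·283
1 = −29·8491 + 270·912
1 = 270·34876 − 1109·8491
Hence 8491⁻¹ ≡ -1109 ≡ 33767 (mod 34876).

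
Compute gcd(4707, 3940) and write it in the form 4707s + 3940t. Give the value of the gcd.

1

Repeated division:
4707 = 1×3940 + 767
3940 = 5×767 + 105
767 = 7×105 + 32
105 = 3×32 + 9
32 = 3×9 + 5
9 = 1×5 + 4
5 = 1×4 + 1
4 = 4×1 + 0
gcd(4707, 3940) = 1.
Working backward:
1 = 5 − 4
1 = −9 + 2·5
1 = 2·32 − 7·9
1 = −7·105 + 23·32
1 = 23·767 − 168·105
1 = −168·3940 + 863·767
1 = 863·4707 − 1031·3940
So 1 = (863)·4707 + (-1031)·3940.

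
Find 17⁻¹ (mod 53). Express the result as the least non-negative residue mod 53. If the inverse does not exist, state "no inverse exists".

25

Apply the Euclidean algorithm to 53 and 17:
53 = 3*17 + 2
17 = 8*2 + 1
2 = 2*1 + 0
gcd = 1, so the inverse exists. Back-substitute:
1 = 17 − 8·2
1 = −8·53 + 25·17
So 17·25 ≡ 1 (mod 53).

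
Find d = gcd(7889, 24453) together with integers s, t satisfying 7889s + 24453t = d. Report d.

1

Euclidean algorithm:
24453 = 3*7889 + 786
7889 = 10*786 + 29
786 = 27*29 + 3
29 = 9*3 + 2
3 = 1*2 + 1
2 = 2*1 + 0
gcd(7889, 24453) = 1.
Working backward:
1 = 3 − 2
1 = −29 + 10·3
1 = 10·786 − 271·29
1 = −271·7889 + 2720·786
1 = 2720·24453 − 8431·7889
So 1 = (2720)·24453 + (-8431)·7889.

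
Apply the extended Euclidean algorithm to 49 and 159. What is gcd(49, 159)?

Repeated division:
159 = 3×49 + 12
49 = 4×12 + 1
12 = 12×1 + 0
gcd(49, 159) = 1.
Express as a combination:
1 = 49 − 4·12
1 = −4·159 + 13·49
So 1 = (-4)·159 + (13)·49.

1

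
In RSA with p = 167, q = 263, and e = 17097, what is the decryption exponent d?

φ(n) = (p−1)(q−1) = 166·262 = 43492.
Need d with 17097·d ≡ 1 (mod 43492). Apply the extended Euclidean algorithm:
43492 = 2·17097 + 9298
17097 = 1·9298 + 7799
9298 = 1·7799 + 1499
7799 = 5·1499 + 304
1499 = 4·304 + 283
304 = 1·283 + 21
283 = 13·21 + 10
21 = 2·10 + 1
10 = 10·1 + 0
Back-substitute:
1 = 21 − 2·10
1 = −2·283 + 27·21
1 = 27·304 − 29·283
1 = −29·1499 + 143·304
1 = 143·7799 − 744·1499
1 = −744·9298 + 887·7799
1 = 887·17097 − 1631·9298
1 = −1631·43492 + 4149·17097
So 17097·4149 ≡ 1 (mod 43492), hence d = 4149.

4149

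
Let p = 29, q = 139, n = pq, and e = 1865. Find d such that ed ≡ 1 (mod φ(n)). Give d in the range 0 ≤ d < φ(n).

2105

φ(n) = (p−1)(q−1) = 28·138 = 3864.
Need d with 1865·d ≡ 1 (mod 3864). Apply the extended Euclidean algorithm:
3864 = 2×1865 + 134
1865 = 13×134 + 123
134 = 1×123 + 11
123 = 11×11 + 2
11 = 5×2 + 1
2 = 2×1 + 0
Back-substitute:
1 = 11 − 5·2
1 = −5·123 + 56·11
1 = 56·134 − 61·123
1 = −61·1865 + 849·134
1 = 849·3864 − 1759·1865
So 1865·(-1759) ≡ 1 (mod 3864), hence d ≡ -1759 ≡ 2105 (mod 3864).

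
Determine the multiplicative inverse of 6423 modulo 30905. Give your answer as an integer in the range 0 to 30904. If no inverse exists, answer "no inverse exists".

Apply the Euclidean algorithm to 30905 and 6423:
30905 = 4*6423 + 5213
6423 = 1*5213 + 1210
5213 = 4*1210 + 373
1210 = 3*373 + 91
373 = 4*91 + 9
91 = 10*9 + 1
9 = 9*1 + 0
The gcd is 1. Working backward:
1 = 91 − 10·9
1 = −10·373 + 41·91
1 = 41·1210 − 133·373
1 = −133·5213 + 573·1210
1 = 573·6423 − 706·5213
1 = −706·30905 + 3397·6423
So 6423·3397 ≡ 1 (mod 30905).

3397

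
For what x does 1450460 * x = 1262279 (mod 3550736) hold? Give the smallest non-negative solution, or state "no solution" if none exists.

gcd(1450460, 3550736):
3550736 = 2*1450460 + 649816
1450460 = 2*649816 + 150828
649816 = 4*150828 + 46504
150828 = 3*46504 + 11316
46504 = 4*11316 + 1240
11316 = 9*1240 + 156
1240 = 7*156 + 148
156 = 1*148 + 8
148 = 18*8 + 4
8 = 2*4 + 0
gcd = 4, but 4 ∤ 1262279, so the congruence has no solution.

no solution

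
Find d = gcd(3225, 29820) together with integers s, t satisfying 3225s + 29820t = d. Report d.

15

Euclidean algorithm:
29820 = 9·3225 + 795
3225 = 4·795 + 45
795 = 17·45 + 30
45 = 1·30 + 15
30 = 2·15 + 0
gcd(3225, 29820) = 15.
Express as a combination:
15 = 45 − 30
15 = −795 + 18·45
15 = 18·3225 − 73·795
15 = −73·29820 + 675·3225
So 15 = (-73)·29820 + (675)·3225.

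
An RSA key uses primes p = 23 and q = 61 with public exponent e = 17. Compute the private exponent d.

233

φ(n) = (p−1)(q−1) = 22·60 = 1320.
Need d with 17·d ≡ 1 (mod 1320). Apply the extended Euclidean algorithm:
1320 = 77*17 + 11
17 = 1*11 + 6
11 = 1*6 + 5
6 = 1*5 + 1
5 = 5*1 + 0
Back-substitute:
1 = 6 − 5
1 = −11 + 2·6
1 = 2·17 − 3·11
1 = −3·1320 + 233·17
So 17·233 ≡ 1 (mod 1320), hence d = 233.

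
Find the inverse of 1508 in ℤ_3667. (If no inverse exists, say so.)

Run Euclid on (3667, 1508):
3667 = 2·1508 + 651
1508 = 2·651 + 206
651 = 3·206 + 33
206 = 6·33 + 8
33 = 4·8 + 1
8 = 8·1 + 0
The gcd is 1. Working backward:
1 = 33 − 4·8
1 = −4·206 + 25·33
1 = 25·651 − 79·206
1 = −79·1508 + 183·651
1 = 183·3667 − 445·1508
Thus 1508·(-445) ≡ 1 (mod 3667); reducing, -445 mod 3667 = 3222.

3222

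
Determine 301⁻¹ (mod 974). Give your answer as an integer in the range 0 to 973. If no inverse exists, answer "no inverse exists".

631

gcd(974, 301) by repeated division:
974 = 3*301 + 71
301 = 4*71 + 17
71 = 4*17 + 3
17 = 5*3 + 2
3 = 1*2 + 1
2 = 2*1 + 0
Since gcd(301, 974) = 1, back-substitute to write 1 as a combination:
1 = 3 − 2
1 = −17 + 6·3
1 = 6·71 − 25·17
1 = −25·301 + 106·71
1 = 106·974 − 343·301
Thus 301·(-343) ≡ 1 (mod 974); reducing, -343 mod 974 = 631.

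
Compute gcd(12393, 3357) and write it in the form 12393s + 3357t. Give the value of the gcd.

Apply Euclid's algorithm to 12393 and 3357:
12393 = 3·3357 + 2322
3357 = 1·2322 + 1035
2322 = 2·1035 + 252
1035 = 4·252 + 27
252 = 9·27 + 9
27 = 3·9 + 0
gcd(12393, 3357) = 9.
Back-substituting:
9 = 252 − 9·27
9 = −9·1035 + 37·252
9 = 37·2322 − 83·1035
9 = −83·3357 + 120·2322
9 = 120·12393 − 443·3357
So 9 = (120)·12393 + (-443)·3357.

9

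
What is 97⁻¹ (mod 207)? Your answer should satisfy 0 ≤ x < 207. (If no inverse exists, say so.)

Apply the Euclidean algorithm to 207 and 97:
207 = 2·97 + 13
97 = 7·13 + 6
13 = 2·6 + 1
6 = 6·1 + 0
Since gcd(97, 207) = 1, back-substitute to write 1 as a combination:
1 = 13 − 2·6
1 = −2·97 + 15·13
1 = 15·207 − 32·97
Hence 97⁻¹ ≡ -32 ≡ 175 (mod 207).

175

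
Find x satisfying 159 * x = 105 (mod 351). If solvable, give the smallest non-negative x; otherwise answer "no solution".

100

First find gcd(159, 351):
351 = 2*159 + 33
159 = 4*33 + 27
33 = 1*27 + 6
27 = 4*6 + 3
6 = 2*3 + 0
gcd = 3 and 3 | 105, so solutions exist. Divide through by 3: 53x ≡ 35 (mod 117).
Now find 53⁻¹ mod 117:
117 = 2*53 + 11
53 = 4*11 + 9
11 = 1*9 + 2
9 = 4*2 + 1
2 = 2*1 + 0
Back-substitute:
1 = 9 − 4·2
1 = −4·11 + 5·9
1 = 5·53 − 24·11
1 = −24·117 + 53·53
So 53⁻¹ ≡ 53 (mod 117).
Then x ≡ 53·35 ≡ 100 (mod 117); the smallest non-negative solution is x = 100.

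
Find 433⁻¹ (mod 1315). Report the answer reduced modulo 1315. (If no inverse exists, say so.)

82

Apply the Euclidean algorithm to 1315 and 433:
1315 = 3·433 + 16
433 = 27·16 + 1
16 = 16·1 + 0
gcd = 1, so the inverse exists. Back-substitute:
1 = 433 − 27·16
1 = −27·1315 + 82·433
So 433·82 ≡ 1 (mod 1315).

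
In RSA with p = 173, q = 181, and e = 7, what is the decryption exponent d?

4423

φ(n) = (p−1)(q−1) = 172·180 = 30960.
Need d with 7·d ≡ 1 (mod 30960). Apply the extended Euclidean algorithm:
30960 = 4422*7 + 6
7 = 1*6 + 1
6 = 6*1 + 0
Back-substitute:
1 = 7 − 6
1 = −30960 + 4423·7
So 7·4423 ≡ 1 (mod 30960), hence d = 4423.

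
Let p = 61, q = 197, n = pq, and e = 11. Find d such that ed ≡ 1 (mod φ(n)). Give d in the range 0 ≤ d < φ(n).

φ(n) = (p−1)(q−1) = 60·196 = 11760.
Need d with 11·d ≡ 1 (mod 11760). Apply the extended Euclidean algorithm:
11760 = 1069·11 + 1
11 = 11·1 + 0
Back-substitute:
1 = 11760 − 1069·11
So 11·(-1069) ≡ 1 (mod 11760), hence d ≡ -1069 ≡ 10691 (mod 11760).

10691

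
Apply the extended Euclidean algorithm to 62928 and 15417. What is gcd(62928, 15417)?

9

Apply Euclid's algorithm to 62928 and 15417:
62928 = 4*15417 + 1260
15417 = 12*1260 + 297
1260 = 4*297 + 72
297 = 4*72 + 9
72 = 8*9 + 0
gcd(62928, 15417) = 9.
Working backward:
9 = 297 − 4·72
9 = −4·1260 + 17·297
9 = 17·15417 − 208·1260
9 = −208·62928 + 849·15417
So 9 = (-208)·62928 + (849)·15417.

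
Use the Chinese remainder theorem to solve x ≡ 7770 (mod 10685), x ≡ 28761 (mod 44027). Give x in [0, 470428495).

Write x = 7770 + 10685·k. Then 10685·k ≡ 28761 − 7770 ≡ 20991 (mod 44027).
Need 10685⁻¹ mod 44027. Extended Euclid on (44027, 10685):
44027 = 4×10685 + 1287
10685 = 8×1287 + 389
1287 = 3×389 + 120
389 = 3×120 + 29
120 = 4×29 + 4
29 = 7×4 + 1
4 = 4×1 + 0
Back-substitute:
1 = 29 − 7·4
1 = −7·120 + 29·29
1 = 29·389 − 94·120
1 = −94·1287 + 311·389
1 = 311·10685 − 2582·1287
1 = −2582·44027 + 10639·10685
10685⁻¹ ≡ 10639 (mod 44027), so k ≡ 10639·20991 ≡ 18305 (mod 44027).
x = 7770 + 10685·18305 = 195596695.

195596695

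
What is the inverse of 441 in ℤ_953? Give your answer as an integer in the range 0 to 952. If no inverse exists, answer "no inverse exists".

gcd(953, 441) by repeated division:
953 = 2*441 + 71
441 = 6*71 + 15
71 = 4*15 + 11
15 = 1*11 + 4
11 = 2*4 + 3
4 = 1*3 + 1
3 = 3*1 + 0
Since gcd(441, 953) = 1, back-substitute to write 1 as a combination:
1 = 4 − 3
1 = −11 + 3·4
1 = 3·15 − 4·11
1 = −4·71 + 19·15
1 = 19·441 − 118·71
1 = −118·953 + 255·441
So 441·255 ≡ 1 (mod 953).

255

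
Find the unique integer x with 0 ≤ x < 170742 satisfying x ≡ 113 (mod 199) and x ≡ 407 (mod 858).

150557

Write x = 113 + 199·k. Then 199·k ≡ 407 − 113 ≡ 294 (mod 858).
Need 199⁻¹ mod 858. Extended Euclid on (858, 199):
858 = 4*199 + 62
199 = 3*62 + 13
62 = 4*13 + 10
13 = 1*10 + 3
10 = 3*3 + 1
3 = 3*1 + 0
Back-substitute:
1 = 10 − 3·3
1 = −3·13 + 4·10
1 = 4·62 − 19·13
1 = −19·199 + 61·62
1 = 61·858 − 263·199
199⁻¹ ≡ 595 (mod 858), so k ≡ 595·294 ≡ 756 (mod 858).
x = 113 + 199·756 = 150557.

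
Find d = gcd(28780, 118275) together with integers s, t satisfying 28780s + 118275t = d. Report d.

5

Repeated division:
118275 = 4*28780 + 3155
28780 = 9*3155 + 385
3155 = 8*385 + 75
385 = 5*75 + 10
75 = 7*10 + 5
10 = 2*5 + 0
gcd(28780, 118275) = 5.
Back-substituting:
5 = 75 − 7·10
5 = −7·385 + 36·75
5 = 36·3155 − 295·385
5 = −295·28780 + 2691·3155
5 = 2691·118275 − 11059·28780
So 5 = (2691)·118275 + (-11059)·28780.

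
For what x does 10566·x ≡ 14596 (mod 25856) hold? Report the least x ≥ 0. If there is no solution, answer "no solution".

6934

First find gcd(10566, 25856):
25856 = 2*10566 + 4724
10566 = 2*4724 + 1118
4724 = 4*1118 + 252
1118 = 4*252 + 110
252 = 2*110 + 32
110 = 3*32 + 14
32 = 2*14 + 4
14 = 3*4 + 2
4 = 2*2 + 0
gcd = 2 and 2 | 14596, so solutions exist. Divide through by 2: 5283x ≡ 7298 (mod 12928).
Now find 5283⁻¹ mod 12928:
12928 = 2·5283 + 2362
5283 = 2·2362 + 559
2362 = 4·559 + 126
559 = 4·126 + 55
126 = 2·55 + 16
55 = 3·16 + 7
16 = 2·7 + 2
7 = 3·2 + 1
2 = 2·1 + 0
Back-substitute:
1 = 7 − 3·2
1 = −3·16 + 7·7
1 = 7·55 − 24·16
1 = −24·126 + 55·55
1 = 55·559 − 244·126
1 = −244·2362 + 1031·559
1 = 1031·5283 − 2306·2362
1 = −2306·12928 + 5643·5283
So 5283⁻¹ ≡ 5643 (mod 12928).
Then x ≡ 5643·7298 ≡ 6934 (mod 12928); the smallest non-negative solution is x = 6934.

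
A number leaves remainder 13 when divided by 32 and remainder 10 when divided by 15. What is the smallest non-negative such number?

205

Write x = 13 + 32·k. Then 32·k ≡ 10 − 13 ≡ 12 (mod 15).
Need 32⁻¹ mod 15. Extended Euclid on (15, 2):
15 = 7×2 + 1
2 = 2×1 + 0
Back-substitute:
1 = 15 − 7·2
32⁻¹ ≡ 8 (mod 15), so k ≡ 8·12 ≡ 6 (mod 15).
x = 13 + 32·6 = 205.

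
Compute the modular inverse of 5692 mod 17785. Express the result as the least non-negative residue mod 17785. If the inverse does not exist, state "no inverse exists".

Extended Euclidean algorithm:
17785 = 3*5692 + 709
5692 = 8*709 + 20
709 = 35*20 + 9
20 = 2*9 + 2
9 = 4*2 + 1
2 = 2*1 + 0
The gcd is 1. Working backward:
1 = 9 − 4·2
1 = −4·20 + 9·9
1 = 9·709 − 319·20
1 = −319·5692 + 2561·709
1 = 2561·17785 − 8002·5692
So 5692·(-8002) ≡ 1 (mod 17785), and -8002 ≡ 9783 (mod 17785).

9783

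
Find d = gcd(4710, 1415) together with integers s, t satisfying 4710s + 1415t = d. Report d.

5

Euclidean algorithm:
4710 = 3×1415 + 465
1415 = 3×465 + 20
465 = 23×20 + 5
20 = 4×5 + 0
gcd(4710, 1415) = 5.
Back-substituting:
5 = 465 − 23·20
5 = −23·1415 + 70·465
5 = 70·4710 − 233·1415
So 5 = (70)·4710 + (-233)·1415.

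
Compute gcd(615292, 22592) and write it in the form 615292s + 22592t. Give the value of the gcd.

Apply Euclid's algorithm to 615292 and 22592:
615292 = 27*22592 + 5308
22592 = 4*5308 + 1360
5308 = 3*1360 + 1228
1360 = 1*1228 + 132
1228 = 9*132 + 40
132 = 3*40 + 12
40 = 3*12 + 4
12 = 3*4 + 0
gcd(615292, 22592) = 4.
Back-substituting:
4 = 40 − 3·12
4 = −3·132 + 10·40
4 = 10·1228 − 93·132
4 = −93·1360 + 103·1228
4 = 103·5308 − 402·1360
4 = −402·22592 + 1711·5308
4 = 1711·615292 − 46599·22592
So 4 = (1711)·615292 + (-46599)·22592.

4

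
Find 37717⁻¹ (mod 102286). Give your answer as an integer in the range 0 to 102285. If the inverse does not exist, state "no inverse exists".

20589

Run Euclid on (102286, 37717):
102286 = 2×37717 + 26852
37717 = 1×26852 + 10865
26852 = 2×10865 + 5122
10865 = 2×5122 + 621
5122 = 8×621 + 154
621 = 4×154 + 5
154 = 30×5 + 4
5 = 1×4 + 1
4 = 4×1 + 0
Since gcd(37717, 102286) = 1, back-substitute to write 1 as a combination:
1 = 5 − 4
1 = −154 + 31·5
1 = 31·621 − 125·154
1 = −125·5122 + 1031·621
1 = 1031·10865 − 2187·5122
1 = −2187·26852 + 5405·10865
1 = 5405·37717 − 7592·26852
1 = −7592·102286 + 20589·37717
So 37717·20589 ≡ 1 (mod 102286).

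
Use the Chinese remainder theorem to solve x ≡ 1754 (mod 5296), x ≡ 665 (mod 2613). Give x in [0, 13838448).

4466282

Write x = 1754 + 5296·k. Then 5296·k ≡ 665 − 1754 ≡ 1524 (mod 2613).
Need 5296⁻¹ mod 2613. Extended Euclid on (2613, 70):
2613 = 37*70 + 23
70 = 3*23 + 1
23 = 23*1 + 0
Back-substitute:
1 = 70 − 3·23
1 = −3·2613 + 112·70
5296⁻¹ ≡ 112 (mod 2613), so k ≡ 112·1524 ≡ 843 (mod 2613).
x = 1754 + 5296·843 = 4466282.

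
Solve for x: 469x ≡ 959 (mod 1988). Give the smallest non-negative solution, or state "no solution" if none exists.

19

First find gcd(469, 1988):
1988 = 4×469 + 112
469 = 4×112 + 21
112 = 5×21 + 7
21 = 3×7 + 0
gcd = 7 and 7 | 959, so solutions exist. Divide through by 7: 67x ≡ 137 (mod 284).
Now find 67⁻¹ mod 284:
284 = 4*67 + 16
67 = 4*16 + 3
16 = 5*3 + 1
3 = 3*1 + 0
Back-substitute:
1 = 16 − 5·3
1 = −5·67 + 21·16
1 = 21·284 − 89·67
So 67·(-89) ≡ 1 (mod 284), i.e. 67⁻¹ ≡ 195.
Then x ≡ 195·137 ≡ 19 (mod 284); the smallest non-negative solution is x = 19.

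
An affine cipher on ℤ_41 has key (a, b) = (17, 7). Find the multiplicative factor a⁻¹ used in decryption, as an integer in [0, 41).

Apply the Euclidean algorithm to 41 and 17:
41 = 2·17 + 7
17 = 2·7 + 3
7 = 2·3 + 1
3 = 3·1 + 0
gcd = 1, so the inverse exists. Back-substitute:
1 = 7 − 2·3
1 = −2·17 + 5·7
1 = 5·41 − 12·17
Thus 17·(-12) ≡ 1 (mod 41); reducing, -12 mod 41 = 29.

29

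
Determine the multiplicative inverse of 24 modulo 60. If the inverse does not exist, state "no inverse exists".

no inverse exists

Compute gcd(24, 60):
60 = 2×24 + 12
24 = 2×12 + 0
gcd(24, 60) = 12 ≠ 1, so 24 has no multiplicative inverse modulo 60.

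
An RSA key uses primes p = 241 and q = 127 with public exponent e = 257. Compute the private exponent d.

φ(n) = (p−1)(q−1) = 240·126 = 30240.
Need d with 257·d ≡ 1 (mod 30240). Apply the extended Euclidean algorithm:
30240 = 117·257 + 171
257 = 1·171 + 86
171 = 1·86 + 85
86 = 1·85 + 1
85 = 85·1 + 0
Back-substitute:
1 = 86 − 85
1 = −171 + 2·86
1 = 2·257 − 3·171
1 = −3·30240 + 353·257
So 257·353 ≡ 1 (mod 30240), hence d = 353.

353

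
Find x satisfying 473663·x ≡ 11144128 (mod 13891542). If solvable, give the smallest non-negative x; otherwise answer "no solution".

13539836

First find gcd(473663, 13891542):
13891542 = 29*473663 + 155315
473663 = 3*155315 + 7718
155315 = 20*7718 + 955
7718 = 8*955 + 78
955 = 12*78 + 19
78 = 4*19 + 2
19 = 9*2 + 1
2 = 2*1 + 0
gcd = 1, so a unique solution mod 13891542 exists.
Back-substitute for the Bézout coefficients:
1 = 19 − 9·2
1 = −9·78 + 37·19
1 = 37·955 − 453·78
1 = −453·7718 + 3661·955
1 = 3661·155315 − 73673·7718
1 = −73673·473663 + 224680·155315
1 = 224680·13891542 − 6589393·473663
So 473663·(-6589393) ≡ 1 (mod 13891542), giving 473663⁻¹ ≡ 7302149.
x ≡ 473663⁻¹·11144128 ≡ 7302149·11144128 ≡ 13539836 (mod 13891542).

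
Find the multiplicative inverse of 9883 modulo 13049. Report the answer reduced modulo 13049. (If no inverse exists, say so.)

gcd(13049, 9883) by repeated division:
13049 = 1*9883 + 3166
9883 = 3*3166 + 385
3166 = 8*385 + 86
385 = 4*86 + 41
86 = 2*41 + 4
41 = 10*4 + 1
4 = 4*1 + 0
Since gcd(9883, 13049) = 1, back-substitute to write 1 as a combination:
1 = 41 − 10·4
1 = −10·86 + 21·41
1 = 21·385 − 94·86
1 = −94·3166 + 773·385
1 = 773·9883 − 2413·3166
1 = −2413·13049 + 3186·9883
So 9883·3186 ≡ 1 (mod 13049).

3186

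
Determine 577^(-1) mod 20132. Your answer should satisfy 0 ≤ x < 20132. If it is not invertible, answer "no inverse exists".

14061

gcd(20132, 577) by repeated division:
20132 = 34·577 + 514
577 = 1·514 + 63
514 = 8·63 + 10
63 = 6·10 + 3
10 = 3·3 + 1
3 = 3·1 + 0
Since gcd(577, 20132) = 1, back-substitute to write 1 as a combination:
1 = 10 − 3·3
1 = −3·63 + 19·10
1 = 19·514 − 155·63
1 = −155·577 + 174·514
1 = 174·20132 − 6071·577
So 577·(-6071) ≡ 1 (mod 20132), and -6071 ≡ 14061 (mod 20132).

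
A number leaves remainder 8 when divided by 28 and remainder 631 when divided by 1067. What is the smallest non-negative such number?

8100

Write x = 8 + 28·k. Then 28·k ≡ 631 − 8 ≡ 623 (mod 1067).
Need 28⁻¹ mod 1067. Extended Euclid on (1067, 28):
1067 = 38×28 + 3
28 = 9×3 + 1
3 = 3×1 + 0
Back-substitute:
1 = 28 − 9·3
1 = −9·1067 + 343·28
28⁻¹ ≡ 343 (mod 1067), so k ≡ 343·623 ≡ 289 (mod 1067).
x = 8 + 28·289 = 8100.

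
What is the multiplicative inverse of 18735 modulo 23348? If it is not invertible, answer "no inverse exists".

22523

Extended Euclidean algorithm:
23348 = 1×18735 + 4613
18735 = 4×4613 + 283
4613 = 16×283 + 85
283 = 3×85 + 28
85 = 3×28 + 1
28 = 28×1 + 0
The gcd is 1. Working backward:
1 = 85 − 3·28
1 = −3·283 + 10·85
1 = 10·4613 − 163·283
1 = −163·18735 + 662·4613
1 = 662·23348 − 825·18735
Hence 18735⁻¹ ≡ -825 ≡ 22523 (mod 23348).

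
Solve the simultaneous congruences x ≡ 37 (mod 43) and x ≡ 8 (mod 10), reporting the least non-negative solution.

Write x = 37 + 43·k. Then 43·k ≡ 8 − 37 ≡ 1 (mod 10).
Need 43⁻¹ mod 10. Extended Euclid on (10, 3):
10 = 3·3 + 1
3 = 3·1 + 0
Back-substitute:
1 = 10 − 3·3
43⁻¹ ≡ 7 (mod 10), so k ≡ 7·1 ≡ 7 (mod 10).
x = 37 + 43·7 = 338.

338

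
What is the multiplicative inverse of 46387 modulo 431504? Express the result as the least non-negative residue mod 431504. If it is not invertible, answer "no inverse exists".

Apply the Euclidean algorithm to 431504 and 46387:
431504 = 9·46387 + 14021
46387 = 3·14021 + 4324
14021 = 3·4324 + 1049
4324 = 4·1049 + 128
1049 = 8·128 + 25
128 = 5·25 + 3
25 = 8·3 + 1
3 = 3·1 + 0
Since gcd(46387, 431504) = 1, back-substitute to write 1 as a combination:
1 = 25 − 8·3
1 = −8·128 + 41·25
1 = 41·1049 − 336·128
1 = −336·4324 + 1385·1049
1 = 1385·14021 − 4491·4324
1 = −4491·46387 + 14858·14021
1 = 14858·431504 − 138213·46387
Hence 46387⁻¹ ≡ -138213 ≡ 293291 (mod 431504).

293291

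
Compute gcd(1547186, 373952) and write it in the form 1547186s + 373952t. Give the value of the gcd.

Euclidean algorithm:
1547186 = 4×373952 + 51378
373952 = 7×51378 + 14306
51378 = 3×14306 + 8460
14306 = 1×8460 + 5846
8460 = 1×5846 + 2614
5846 = 2×2614 + 618
2614 = 4×618 + 142
618 = 4×142 + 50
142 = 2×50 + 42
50 = 1×42 + 8
42 = 5×8 + 2
8 = 4×2 + 0
gcd(1547186, 373952) = 2.
Working backward:
2 = 42 − 5·8
2 = −5·50 + 6·42
2 = 6·142 − 17·50
2 = −17·618 + 74·142
2 = 74·2614 − 313·618
2 = −313·5846 + 700·2614
2 = 700·8460 − 1013·5846
2 = −1013·14306 + 1713·8460
2 = 1713·51378 − 6152·14306
2 = −6152·373952 + 44777·51378
2 = 44777·1547186 − 185260·373952
So 2 = (44777)·1547186 + (-185260)·373952.

2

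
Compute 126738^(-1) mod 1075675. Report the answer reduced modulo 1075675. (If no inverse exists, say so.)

gcd(1075675, 126738) by repeated division:
1075675 = 8·126738 + 61771
126738 = 2·61771 + 3196
61771 = 19·3196 + 1047
3196 = 3·1047 + 55
1047 = 19·55 + 2
55 = 27·2 + 1
2 = 2·1 + 0
Since gcd(126738, 1075675) = 1, back-substitute to write 1 as a combination:
1 = 55 − 27·2
1 = −27·1047 + 514·55
1 = 514·3196 − 1569·1047
1 = −1569·61771 + 30325·3196
1 = 30325·126738 − 62219·61771
1 = −62219·1075675 + 528077·126738
So 126738·528077 ≡ 1 (mod 1075675).

528077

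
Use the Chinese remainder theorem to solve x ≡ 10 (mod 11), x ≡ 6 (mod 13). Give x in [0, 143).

Write x = 10 + 11·k. Then 11·k ≡ 6 − 10 ≡ 9 (mod 13).
Need 11⁻¹ mod 13. Extended Euclid on (13, 11):
13 = 1×11 + 2
11 = 5×2 + 1
2 = 2×1 + 0
Back-substitute:
1 = 11 − 5·2
1 = −5·13 + 6·11
11⁻¹ ≡ 6 (mod 13), so k ≡ 6·9 ≡ 2 (mod 13).
x = 10 + 11·2 = 32.

32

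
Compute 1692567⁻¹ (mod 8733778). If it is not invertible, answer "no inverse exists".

2873405

Run Euclid on (8733778, 1692567):
8733778 = 5×1692567 + 270943
1692567 = 6×270943 + 66909
270943 = 4×66909 + 3307
66909 = 20×3307 + 769
3307 = 4×769 + 231
769 = 3×231 + 76
231 = 3×76 + 3
76 = 25×3 + 1
3 = 3×1 + 0
gcd = 1, so the inverse exists. Back-substitute:
1 = 76 − 25·3
1 = −25·231 + 76·76
1 = 76·769 − 253·231
1 = −253·3307 + 1088·769
1 = 1088·66909 − 22013·3307
1 = −22013·270943 + 89140·66909
1 = 89140·1692567 − 556853·270943
1 = −556853·8733778 + 2873405·1692567
So 1692567·2873405 ≡ 1 (mod 8733778).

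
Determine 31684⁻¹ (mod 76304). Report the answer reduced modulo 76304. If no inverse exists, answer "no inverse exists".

no inverse exists

Euclidean algorithm on 76304, 31684:
76304 = 2*31684 + 12936
31684 = 2*12936 + 5812
12936 = 2*5812 + 1312
5812 = 4*1312 + 564
1312 = 2*564 + 184
564 = 3*184 + 12
184 = 15*12 + 4
12 = 3*4 + 0
gcd(31684, 76304) = 4 ≠ 1, so 31684 has no multiplicative inverse modulo 76304.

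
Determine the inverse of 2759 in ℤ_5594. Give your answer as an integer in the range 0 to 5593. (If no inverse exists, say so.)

3165

Apply the Euclidean algorithm to 5594 and 2759:
5594 = 2*2759 + 76
2759 = 36*76 + 23
76 = 3*23 + 7
23 = 3*7 + 2
7 = 3*2 + 1
2 = 2*1 + 0
gcd = 1, so the inverse exists. Back-substitute:
1 = 7 − 3·2
1 = −3·23 + 10·7
1 = 10·76 − 33·23
1 = −33·2759 + 1198·76
1 = 1198·5594 − 2429·2759
So 2759·(-2429) ≡ 1 (mod 5594), and -2429 ≡ 3165 (mod 5594).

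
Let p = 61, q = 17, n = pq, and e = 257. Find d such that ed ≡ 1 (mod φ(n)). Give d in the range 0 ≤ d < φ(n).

φ(n) = (p−1)(q−1) = 60·16 = 960.
Need d with 257·d ≡ 1 (mod 960). Apply the extended Euclidean algorithm:
960 = 3·257 + 189
257 = 1·189 + 68
189 = 2·68 + 53
68 = 1·53 + 15
53 = 3·15 + 8
15 = 1·8 + 7
8 = 1·7 + 1
7 = 7·1 + 0
Back-substitute:
1 = 8 − 7
1 = −15 + 2·8
1 = 2·53 − 7·15
1 = −7·68 + 9·53
1 = 9·189 − 25·68
1 = −25·257 + 34·189
1 = 34·960 − 127·257
So 257·(-127) ≡ 1 (mod 960), hence d ≡ -127 ≡ 833 (mod 960).

833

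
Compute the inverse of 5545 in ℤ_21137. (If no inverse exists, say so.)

8775

Run Euclid on (21137, 5545):
21137 = 3*5545 + 4502
5545 = 1*4502 + 1043
4502 = 4*1043 + 330
1043 = 3*330 + 53
330 = 6*53 + 12
53 = 4*12 + 5
12 = 2*5 + 2
5 = 2*2 + 1
2 = 2*1 + 0
The gcd is 1. Working backward:
1 = 5 − 2·2
1 = −2·12 + 5·5
1 = 5·53 − 22·12
1 = −22·330 + 137·53
1 = 137·1043 − 433·330
1 = −433·4502 + 1869·1043
1 = 1869·5545 − 2302·4502
1 = −2302·21137 + 8775·5545
So 5545·8775 ≡ 1 (mod 21137).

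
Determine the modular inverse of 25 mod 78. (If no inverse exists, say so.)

Run Euclid on (78, 25):
78 = 3*25 + 3
25 = 8*3 + 1
3 = 3*1 + 0
The gcd is 1. Working backward:
1 = 25 − 8·3
1 = −8·78 + 25·25
So 25·25 ≡ 1 (mod 78).

25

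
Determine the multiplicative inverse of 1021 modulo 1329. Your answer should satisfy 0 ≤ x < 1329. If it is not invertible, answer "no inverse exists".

781

Run Euclid on (1329, 1021):
1329 = 1×1021 + 308
1021 = 3×308 + 97
308 = 3×97 + 17
97 = 5×17 + 12
17 = 1×12 + 5
12 = 2×5 + 2
5 = 2×2 + 1
2 = 2×1 + 0
Since gcd(1021, 1329) = 1, back-substitute to write 1 as a combination:
1 = 5 − 2·2
1 = −2·12 + 5·5
1 = 5·17 − 7·12
1 = −7·97 + 40·17
1 = 40·308 − 127·97
1 = −127·1021 + 421·308
1 = 421·1329 − 548·1021
Hence 1021⁻¹ ≡ -548 ≡ 781 (mod 1329).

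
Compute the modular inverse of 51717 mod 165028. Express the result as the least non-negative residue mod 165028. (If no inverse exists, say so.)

gcd(165028, 51717) by repeated division:
165028 = 3×51717 + 9877
51717 = 5×9877 + 2332
9877 = 4×2332 + 549
2332 = 4×549 + 136
549 = 4×136 + 5
136 = 27×5 + 1
5 = 5×1 + 0
The gcd is 1. Working backward:
1 = 136 − 27·5
1 = −27·549 + 109·136
1 = 109·2332 − 463·549
1 = −463·9877 + 1961·2332
1 = 1961·51717 − 10268·9877
1 = −10268·165028 + 32765·51717
So 51717·32765 ≡ 1 (mod 165028).

32765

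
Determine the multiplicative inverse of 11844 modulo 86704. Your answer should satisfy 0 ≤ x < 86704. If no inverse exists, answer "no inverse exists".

no inverse exists

Compute gcd(11844, 86704):
86704 = 7·11844 + 3796
11844 = 3·3796 + 456
3796 = 8·456 + 148
456 = 3·148 + 12
148 = 12·12 + 4
12 = 3·4 + 0
Since gcd = 4 > 1, 11844 is not a unit mod 86704.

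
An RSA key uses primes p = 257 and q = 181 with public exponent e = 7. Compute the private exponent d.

φ(n) = (p−1)(q−1) = 256·180 = 46080.
Need d with 7·d ≡ 1 (mod 46080). Apply the extended Euclidean algorithm:
46080 = 6582×7 + 6
7 = 1×6 + 1
6 = 6×1 + 0
Back-substitute:
1 = 7 − 6
1 = −46080 + 6583·7
So 7·6583 ≡ 1 (mod 46080), hence d = 6583.

6583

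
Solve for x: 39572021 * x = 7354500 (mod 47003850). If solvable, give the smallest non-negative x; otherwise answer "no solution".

First find gcd(39572021, 47003850):
47003850 = 1×39572021 + 7431829
39572021 = 5×7431829 + 2412876
7431829 = 3×2412876 + 193201
2412876 = 12×193201 + 94464
193201 = 2×94464 + 4273
94464 = 22×4273 + 458
4273 = 9×458 + 151
458 = 3×151 + 5
151 = 30×5 + 1
5 = 5×1 + 0
gcd = 1, so a unique solution mod 47003850 exists.
Back-substitute for the Bézout coefficients:
1 = 151 − 30·5
1 = −30·458 + 91·151
1 = 91·4273 − 849·458
1 = −849·94464 + 18769·4273
1 = 18769·193201 − 38387·94464
1 = −38387·2412876 + 479413·193201
1 = 479413·7431829 − 1476626·2412876
1 = −1476626·39572021 + 7862543·7431829
1 = 7862543·47003850 − 9339169·39572021
So 39572021·(-9339169) ≡ 1 (mod 47003850), giving 39572021⁻¹ ≡ 37664681.
x ≡ 39572021⁻¹·7354500 ≡ 37664681·7354500 ≡ 21448200 (mod 47003850).

21448200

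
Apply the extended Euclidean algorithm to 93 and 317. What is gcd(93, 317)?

Apply Euclid's algorithm to 317 and 93:
317 = 3*93 + 38
93 = 2*38 + 17
38 = 2*17 + 4
17 = 4*4 + 1
4 = 4*1 + 0
gcd(93, 317) = 1.
Back-substituting:
1 = 17 − 4·4
1 = −4·38 + 9·17
1 = 9·93 − 22·38
1 = −22·317 + 75·93
So 1 = (-22)·317 + (75)·93.

1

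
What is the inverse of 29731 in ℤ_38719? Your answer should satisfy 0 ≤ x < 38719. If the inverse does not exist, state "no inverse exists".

Run Euclid on (38719, 29731):
38719 = 1*29731 + 8988
29731 = 3*8988 + 2767
8988 = 3*2767 + 687
2767 = 4*687 + 19
687 = 36*19 + 3
19 = 6*3 + 1
3 = 3*1 + 0
The gcd is 1. Working backward:
1 = 19 − 6·3
1 = −6·687 + 217·19
1 = 217·2767 − 874·687
1 = −874·8988 + 2839·2767
1 = 2839·29731 − 9391·8988
1 = −9391·38719 + 12230·29731
So 29731·12230 ≡ 1 (mod 38719).

12230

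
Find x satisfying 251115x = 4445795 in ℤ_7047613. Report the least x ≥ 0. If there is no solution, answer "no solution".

1688425

First find gcd(251115, 7047613):
7047613 = 28*251115 + 16393
251115 = 15*16393 + 5220
16393 = 3*5220 + 733
5220 = 7*733 + 89
733 = 8*89 + 21
89 = 4*21 + 5
21 = 4*5 + 1
5 = 5*1 + 0
gcd = 1, so a unique solution mod 7047613 exists.
Back-substitute for the Bézout coefficients:
1 = 21 − 4·5
1 = −4·89 + 17·21
1 = 17·733 − 140·89
1 = −140·5220 + 997·733
1 = 997·16393 − 3131·5220
1 = −3131·251115 + 47962·16393
1 = 47962·7047613 − 1346067·251115
So 251115·(-1346067) ≡ 1 (mod 7047613), giving 251115⁻¹ ≡ 5701546.
x ≡ 251115⁻¹·4445795 ≡ 5701546·4445795 ≡ 1688425 (mod 7047613).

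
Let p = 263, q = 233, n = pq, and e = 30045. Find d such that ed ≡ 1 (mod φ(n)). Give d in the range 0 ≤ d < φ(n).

47909

φ(n) = (p−1)(q−1) = 262·232 = 60784.
Need d with 30045·d ≡ 1 (mod 60784). Apply the extended Euclidean algorithm:
60784 = 2·30045 + 694
30045 = 43·694 + 203
694 = 3·203 + 85
203 = 2·85 + 33
85 = 2·33 + 19
33 = 1·19 + 14
19 = 1·14 + 5
14 = 2·5 + 4
5 = 1·4 + 1
4 = 4·1 + 0
Back-substitute:
1 = 5 − 4
1 = −14 + 3·5
1 = 3·19 − 4·14
1 = −4·33 + 7·19
1 = 7·85 − 18·33
1 = −18·203 + 43·85
1 = 43·694 − 147·203
1 = −147·30045 + 6364·694
1 = 6364·60784 − 12875·30045
So 30045·(-12875) ≡ 1 (mod 60784), hence d ≡ -12875 ≡ 47909 (mod 60784).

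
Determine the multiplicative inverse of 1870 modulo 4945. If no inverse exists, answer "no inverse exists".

Compute gcd(1870, 4945):
4945 = 2·1870 + 1205
1870 = 1·1205 + 665
1205 = 1·665 + 540
665 = 1·540 + 125
540 = 4·125 + 40
125 = 3·40 + 5
40 = 8·5 + 0
gcd(1870, 4945) = 5 ≠ 1, so 1870 has no multiplicative inverse modulo 4945.

no inverse exists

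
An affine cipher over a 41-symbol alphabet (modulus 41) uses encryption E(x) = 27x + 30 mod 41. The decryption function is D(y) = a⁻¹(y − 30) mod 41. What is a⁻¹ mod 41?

gcd(41, 27) by repeated division:
41 = 1*27 + 14
27 = 1*14 + 13
14 = 1*13 + 1
13 = 13*1 + 0
gcd = 1, so the inverse exists. Back-substitute:
1 = 14 − 13
1 = −27 + 2·14
1 = 2·41 − 3·27
Hence 27⁻¹ ≡ -3 ≡ 38 (mod 41).

38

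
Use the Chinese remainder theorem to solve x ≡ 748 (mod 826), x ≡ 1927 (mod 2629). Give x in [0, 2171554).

Write x = 748 + 826·k. Then 826·k ≡ 1927 − 748 ≡ 1179 (mod 2629).
Need 826⁻¹ mod 2629. Extended Euclid on (2629, 826):
2629 = 3*826 + 151
826 = 5*151 + 71
151 = 2*71 + 9
71 = 7*9 + 8
9 = 1*8 + 1
8 = 8*1 + 0
Back-substitute:
1 = 9 − 8
1 = −71 + 8·9
1 = 8·151 − 17·71
1 = −17·826 + 93·151
1 = 93·2629 − 296·826
826⁻¹ ≡ 2333 (mod 2629), so k ≡ 2333·1179 ≡ 673 (mod 2629).
x = 748 + 826·673 = 556646.

556646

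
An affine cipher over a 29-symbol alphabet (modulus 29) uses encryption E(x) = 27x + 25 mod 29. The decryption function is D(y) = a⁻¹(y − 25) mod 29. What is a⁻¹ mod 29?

Run Euclid on (29, 27):
29 = 1·27 + 2
27 = 13·2 + 1
2 = 2·1 + 0
Since gcd(27, 29) = 1, back-substitute to write 1 as a combination:
1 = 27 − 13·2
1 = −13·29 + 14·27
So 27·14 ≡ 1 (mod 29).

14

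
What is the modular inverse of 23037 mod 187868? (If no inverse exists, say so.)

Apply the Euclidean algorithm to 187868 and 23037:
187868 = 8*23037 + 3572
23037 = 6*3572 + 1605
3572 = 2*1605 + 362
1605 = 4*362 + 157
362 = 2*157 + 48
157 = 3*48 + 13
48 = 3*13 + 9
13 = 1*9 + 4
9 = 2*4 + 1
4 = 4*1 + 0
The gcd is 1. Working backward:
1 = 9 − 2·4
1 = −2·13 + 3·9
1 = 3·48 − 11·13
1 = −11·157 + 36·48
1 = 36·362 − 83·157
1 = −83·1605 + 368·362
1 = 368·3572 − 819·1605
1 = −819·23037 + 5282·3572
1 = 5282·187868 − 43075·23037
Hence 23037⁻¹ ≡ -43075 ≡ 144793 (mod 187868).

144793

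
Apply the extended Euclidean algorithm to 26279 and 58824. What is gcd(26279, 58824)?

1

Euclidean algorithm:
58824 = 2×26279 + 6266
26279 = 4×6266 + 1215
6266 = 5×1215 + 191
1215 = 6×191 + 69
191 = 2×69 + 53
69 = 1×53 + 16
53 = 3×16 + 5
16 = 3×5 + 1
5 = 5×1 + 0
gcd(26279, 58824) = 1.
Working backward:
1 = 16 − 3·5
1 = −3·53 + 10·16
1 = 10·69 − 13·53
1 = −13·191 + 36·69
1 = 36·1215 − 229·191
1 = −229·6266 + 1181·1215
1 = 1181·26279 − 4953·6266
1 = −4953·58824 + 11087·26279
So 1 = (-4953)·58824 + (11087)·26279.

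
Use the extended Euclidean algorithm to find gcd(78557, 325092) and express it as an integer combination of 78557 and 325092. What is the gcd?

Apply Euclid's algorithm to 325092 and 78557:
325092 = 4*78557 + 10864
78557 = 7*10864 + 2509
10864 = 4*2509 + 828
2509 = 3*828 + 25
828 = 33*25 + 3
25 = 8*3 + 1
3 = 3*1 + 0
gcd(78557, 325092) = 1.
Express as a combination:
1 = 25 − 8·3
1 = −8·828 + 265·25
1 = 265·2509 − 803·828
1 = −803·10864 + 3477·2509
1 = 3477·78557 − 25142·10864
1 = −25142·325092 + 104045·78557
So 1 = (-25142)·325092 + (104045)·78557.

1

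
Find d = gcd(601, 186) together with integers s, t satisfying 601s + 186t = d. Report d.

1

Repeated division:
601 = 3·186 + 43
186 = 4·43 + 14
43 = 3·14 + 1
14 = 14·1 + 0
gcd(601, 186) = 1.
Back-substituting:
1 = 43 − 3·14
1 = −3·186 + 13·43
1 = 13·601 − 42·186
So 1 = (13)·601 + (-42)·186.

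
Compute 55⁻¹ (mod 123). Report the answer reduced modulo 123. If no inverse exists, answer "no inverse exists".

85

Apply the Euclidean algorithm to 123 and 55:
123 = 2·55 + 13
55 = 4·13 + 3
13 = 4·3 + 1
3 = 3·1 + 0
gcd = 1, so the inverse exists. Back-substitute:
1 = 13 − 4·3
1 = −4·55 + 17·13
1 = 17·123 − 38·55
Hence 55⁻¹ ≡ -38 ≡ 85 (mod 123).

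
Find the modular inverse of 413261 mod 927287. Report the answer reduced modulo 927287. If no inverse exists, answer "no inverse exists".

904198

gcd(927287, 413261) by repeated division:
927287 = 2×413261 + 100765
413261 = 4×100765 + 10201
100765 = 9×10201 + 8956
10201 = 1×8956 + 1245
8956 = 7×1245 + 241
1245 = 5×241 + 40
241 = 6×40 + 1
40 = 40×1 + 0
gcd = 1, so the inverse exists. Back-substitute:
1 = 241 − 6·40
1 = −6·1245 + 31·241
1 = 31·8956 − 223·1245
1 = −223·10201 + 254·8956
1 = 254·100765 − 2509·10201
1 = −2509·413261 + 10290·100765
1 = 10290·927287 − 23089·413261
Thus 413261·(-23089) ≡ 1 (mod 927287); reducing, -23089 mod 927287 = 904198.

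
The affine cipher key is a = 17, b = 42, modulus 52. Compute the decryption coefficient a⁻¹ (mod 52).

49

Run Euclid on (52, 17):
52 = 3·17 + 1
17 = 17·1 + 0
Since gcd(17, 52) = 1, back-substitute to write 1 as a combination:
1 = 52 − 3·17
Thus 17·(-3) ≡ 1 (mod 52); reducing, -3 mod 52 = 49.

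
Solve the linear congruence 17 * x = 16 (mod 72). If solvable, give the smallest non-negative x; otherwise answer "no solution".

56

First find gcd(17, 72):
72 = 4*17 + 4
17 = 4*4 + 1
4 = 4*1 + 0
gcd = 1, so a unique solution mod 72 exists.
Back-substitute for the Bézout coefficients:
1 = 17 − 4·4
1 = −4·72 + 17·17
So 17·(17) ≡ 1 (mod 72), giving 17⁻¹ ≡ 17.
x ≡ 17⁻¹·16 ≡ 17·16 ≡ 56 (mod 72).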